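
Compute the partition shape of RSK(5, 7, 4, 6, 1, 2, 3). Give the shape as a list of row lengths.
RSK row insertion gives P = [[1, 2, 3], [4, 6], [5, 7]], which has shape [3, 2, 2].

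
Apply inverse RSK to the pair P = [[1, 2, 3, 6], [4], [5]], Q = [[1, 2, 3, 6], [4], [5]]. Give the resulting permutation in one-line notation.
Reverse RSK: for i = n, n-1, ..., 1, locate i in Q, remove the corresponding corner cell from P, and reverse-bump its entry up through P; the value ejected from row 1 is w(i).

So w = 1 2 5 4 3 6.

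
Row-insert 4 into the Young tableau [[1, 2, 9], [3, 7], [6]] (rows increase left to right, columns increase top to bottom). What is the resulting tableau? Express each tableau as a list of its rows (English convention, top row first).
[[1, 2, 4], [3, 7, 9], [6]]

In row 1, 4 replaces 9 (the leftmost entry greater than 4); 9 is bumped to row 2. 9 is appended to row 2. The new tableau is [[1, 2, 4], [3, 7, 9], [6]].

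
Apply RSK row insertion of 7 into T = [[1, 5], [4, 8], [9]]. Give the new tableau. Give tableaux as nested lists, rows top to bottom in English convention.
[[1, 5, 7], [4, 8], [9]]

7 is larger than every entry of row 1, so it is appended to row 1. The new tableau is [[1, 5, 7], [4, 8], [9]].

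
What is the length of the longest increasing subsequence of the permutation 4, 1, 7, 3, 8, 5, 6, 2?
4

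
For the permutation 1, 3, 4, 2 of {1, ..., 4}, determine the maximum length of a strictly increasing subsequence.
3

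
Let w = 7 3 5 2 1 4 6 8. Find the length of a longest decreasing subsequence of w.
4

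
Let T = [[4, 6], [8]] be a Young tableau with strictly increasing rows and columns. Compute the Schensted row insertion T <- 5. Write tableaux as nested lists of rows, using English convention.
[[4, 5], [6], [8]]

In row 1, 5 replaces 6 (the leftmost entry greater than 5); 6 is bumped to row 2. In row 2, 6 replaces 8 (the leftmost entry greater than 6); 8 is bumped to row 3. 8 starts a new row 3. The new tableau is [[4, 5], [6], [8]].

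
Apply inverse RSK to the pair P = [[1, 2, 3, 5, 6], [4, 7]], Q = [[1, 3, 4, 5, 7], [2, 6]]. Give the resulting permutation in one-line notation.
4 1 2 3 7 5 6

Reverse the RSK construction: for i from n down to 1, find the cell of Q containing i, remove the entry at that cell from P, and reverse-bump it up through P; the value ejected from row 1 is w(i).

Step i=7: Q has 7 at row 1, column 5; remove that cell from P, ejecting 6. So w(7) = 6. P is now [[1, 2, 3, 5], [4, 7]].
Step i=6: Q has 6 at row 2, column 2; remove 7 from row 2 of P and reverse-bump: 7 enters row 1 and ejects 5. So w(6) = 5. P is now [[1, 2, 3, 7], [4]].
Step i=5: Q has 5 at row 1, column 4; remove that cell from P, ejecting 7. So w(5) = 7. P is now [[1, 2, 3], [4]].
Step i=4: Q has 4 at row 1, column 3; remove that cell from P, ejecting 3. So w(4) = 3. P is now [[1, 2], [4]].
Step i=3: Q has 3 at row 1, column 2; remove that cell from P, ejecting 2. So w(3) = 2. P is now [[1], [4]].
Step i=2: Q has 2 at row 2, column 1; remove 4 from row 2 of P and reverse-bump: 4 enters row 1 and ejects 1. So w(2) = 1. P is now [[4]].
Step i=1: Q has 1 at row 1, column 1; remove that cell from P, ejecting 4. So w(1) = 4. P is now [].

So w = 4 1 2 3 7 5 6.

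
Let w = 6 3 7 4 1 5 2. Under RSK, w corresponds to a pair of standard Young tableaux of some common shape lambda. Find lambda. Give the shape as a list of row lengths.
[3, 2, 2]

Row-insert each entry into an empty tableau.

After inserting 6: P = [[6]].
After inserting 3: P = [[3], [6]].
After inserting 7: P = [[3, 7], [6]].
After inserting 4: P = [[3, 4], [6, 7]].
After inserting 1: P = [[1, 4], [3, 7], [6]].
After inserting 5: P = [[1, 4, 5], [3, 7], [6]].
After inserting 2: P = [[1, 2, 5], [3, 4], [6, 7]].

The final insertion tableau P = [[1, 2, 5], [3, 4], [6, 7]] has shape [3, 2, 2].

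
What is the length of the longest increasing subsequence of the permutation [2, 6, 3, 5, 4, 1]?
3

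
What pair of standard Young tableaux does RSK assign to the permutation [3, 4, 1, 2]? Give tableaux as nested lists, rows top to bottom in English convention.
P = [[1, 2], [3, 4]], Q = [[1, 2], [3, 4]]

Insert each entry of the permutation into P by Schensted row insertion, recording in Q the position of each new cell.

Insert 3: appended to row 1. P = [[3]], Q = [[1]].
Insert 4: appended to row 1. P = [[3, 4]], Q = [[1, 2]].
Insert 1: 1 bumps 3 from row 1; 3 starts row 2. P = [[1, 4], [3]], Q = [[1, 2], [3]].
Insert 2: 2 bumps 4 from row 1; 4 appends to row 2. P = [[1, 2], [3, 4]], Q = [[1, 2], [3, 4]].

So P = [[1, 2], [3, 4]], Q = [[1, 2], [3, 4]].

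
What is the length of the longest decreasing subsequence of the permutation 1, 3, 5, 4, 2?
3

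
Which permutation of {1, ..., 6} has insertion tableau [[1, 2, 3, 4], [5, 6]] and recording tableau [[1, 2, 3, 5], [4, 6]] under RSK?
1 2 5 3 6 4

Reverse the RSK construction: for i from n down to 1, find the cell of Q containing i, remove the entry at that cell from P, and reverse-bump it up through P; the value ejected from row 1 is w(i).

Step i=6: Q has 6 at row 2, column 2; remove 6 from row 2 of P and reverse-bump: 6 enters row 1 and ejects 4. So w(6) = 4. P is now [[1, 2, 3, 6], [5]].
Step i=5: Q has 5 at row 1, column 4; remove that cell from P, ejecting 6. So w(5) = 6. P is now [[1, 2, 3], [5]].
Step i=4: Q has 4 at row 2, column 1; remove 5 from row 2 of P and reverse-bump: 5 enters row 1 and ejects 3. So w(4) = 3. P is now [[1, 2, 5]].
Step i=3: Q has 3 at row 1, column 3; remove that cell from P, ejecting 5. So w(3) = 5. P is now [[1, 2]].
Step i=2: Q has 2 at row 1, column 2; remove that cell from P, ejecting 2. So w(2) = 2. P is now [[1]].
Step i=1: Q has 1 at row 1, column 1; remove that cell from P, ejecting 1. So w(1) = 1. P is now [].

So w = 1 2 5 3 6 4.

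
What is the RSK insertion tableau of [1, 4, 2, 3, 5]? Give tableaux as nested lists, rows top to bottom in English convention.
After inserting 1: P = [[1]].
After inserting 4: P = [[1, 4]].
After inserting 2: P = [[1, 2], [4]].
After inserting 3: P = [[1, 2, 3], [4]].
After inserting 5: P = [[1, 2, 3, 5], [4]].

So P = [[1, 2, 3, 5], [4]].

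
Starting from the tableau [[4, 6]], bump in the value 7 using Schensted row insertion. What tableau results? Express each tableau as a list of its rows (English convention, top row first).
[[4, 6, 7]]

7 is larger than every entry of row 1, so it is appended to row 1. The new tableau is [[4, 6, 7]].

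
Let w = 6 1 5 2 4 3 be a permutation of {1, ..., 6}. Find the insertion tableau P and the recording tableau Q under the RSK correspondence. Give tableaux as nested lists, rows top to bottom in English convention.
P = [[1, 2, 3], [4], [5], [6]], Q = [[1, 3, 5], [2], [4], [6]]

Insert each entry of the permutation into P by Schensted row insertion, recording in Q the position of each new cell.

Insert 6: appended to row 1. P = [[6]], Q = [[1]].
Insert 1: 1 bumps 6 from row 1; 6 starts row 2. P = [[1], [6]], Q = [[1], [2]].
Insert 5: appended to row 1. P = [[1, 5], [6]], Q = [[1, 3], [2]].
Insert 2: 2 bumps 5 from row 1; 5 bumps 6 from row 2; 6 starts row 3. P = [[1, 2], [5], [6]], Q = [[1, 3], [2], [4]].
Insert 4: appended to row 1. P = [[1, 2, 4], [5], [6]], Q = [[1, 3, 5], [2], [4]].
Insert 3: 3 bumps 4 from row 1; 4 bumps 5 from row 2; 5 bumps 6 from row 3; 6 starts row 4. P = [[1, 2, 3], [4], [5], [6]], Q = [[1, 3, 5], [2], [4], [6]].

So P = [[1, 2, 3], [4], [5], [6]], Q = [[1, 3, 5], [2], [4], [6]].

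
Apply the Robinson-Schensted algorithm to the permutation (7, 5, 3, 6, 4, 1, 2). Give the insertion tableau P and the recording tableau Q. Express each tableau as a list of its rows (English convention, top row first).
P = [[1, 2], [3, 4], [5, 6], [7]], Q = [[1, 4], [2, 5], [3, 7], [6]]

Insert each entry of the permutation into P by Schensted row insertion, recording in Q the position of each new cell.

Insert 7: appended to row 1. P = [[7]].
Insert 5: 5 bumps 7 from row 1; 7 starts row 2. P = [[5], [7]].
Insert 3: 3 bumps 5 from row 1; 5 bumps 7 from row 2; 7 starts row 3. P = [[3], [5], [7]].
Insert 6: appended to row 1. P = [[3, 6], [5], [7]].
Insert 4: 4 bumps 6 from row 1; 6 appends to row 2. P = [[3, 4], [5, 6], [7]].
Insert 1: 1 bumps 3 from row 1; 3 bumps 5 from row 2; 5 bumps 7 from row 3; 7 starts row 4. P = [[1, 4], [3, 6], [5], [7]].
Insert 2: 2 bumps 4 from row 1; 4 bumps 6 from row 2; 6 appends to row 3. P = [[1, 2], [3, 4], [5, 6], [7]].

So P = [[1, 2], [3, 4], [5, 6], [7]], Q = [[1, 4], [2, 5], [3, 7], [6]].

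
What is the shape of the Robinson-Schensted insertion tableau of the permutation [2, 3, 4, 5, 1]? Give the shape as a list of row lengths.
Row-insert each entry into an empty tableau.

After inserting 2: P = [[2]].
After inserting 3: P = [[2, 3]].
After inserting 4: P = [[2, 3, 4]].
After inserting 5: P = [[2, 3, 4, 5]].
After inserting 1: P = [[1, 3, 4, 5], [2]].

The final insertion tableau P = [[1, 3, 4, 5], [2]] has shape [4, 1].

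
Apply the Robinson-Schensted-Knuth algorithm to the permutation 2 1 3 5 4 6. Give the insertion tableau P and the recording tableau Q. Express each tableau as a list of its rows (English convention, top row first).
Insert each entry of the permutation into P by Schensted row insertion, recording in Q the position of each new cell.

Insert 2: appended to row 1. P = [[2]], Q = [[1]].
Insert 1: 1 bumps 2 from row 1; 2 starts row 2. P = [[1], [2]], Q = [[1], [2]].
Insert 3: appended to row 1. P = [[1, 3], [2]], Q = [[1, 3], [2]].
Insert 5: appended to row 1. P = [[1, 3, 5], [2]], Q = [[1, 3, 4], [2]].
Insert 4: 4 bumps 5 from row 1; 5 appends to row 2. P = [[1, 3, 4], [2, 5]], Q = [[1, 3, 4], [2, 5]].
Insert 6: appended to row 1. P = [[1, 3, 4, 6], [2, 5]], Q = [[1, 3, 4, 6], [2, 5]].

So P = [[1, 3, 4, 6], [2, 5]], Q = [[1, 3, 4, 6], [2, 5]].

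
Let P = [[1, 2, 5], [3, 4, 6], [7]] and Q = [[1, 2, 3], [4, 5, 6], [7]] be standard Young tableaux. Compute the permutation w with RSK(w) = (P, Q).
3 4 7 1 2 6 5

Reverse the RSK construction: for i from n down to 1, find the cell of Q containing i, remove the entry at that cell from P, and reverse-bump it up through P; the value ejected from row 1 is w(i).

Step i=7: Q has 7 at row 3, column 1; remove 7 from row 3 of P and reverse-bump: 7 enters row 2 and ejects 6; 6 enters row 1 and ejects 5. So w(7) = 5. P is now [[1, 2, 6], [3, 4, 7]].
Step i=6: Q has 6 at row 2, column 3; remove 7 from row 2 of P and reverse-bump: 7 enters row 1 and ejects 6. So w(6) = 6. P is now [[1, 2, 7], [3, 4]].
Step i=5: Q has 5 at row 2, column 2; remove 4 from row 2 of P and reverse-bump: 4 enters row 1 and ejects 2. So w(5) = 2. P is now [[1, 4, 7], [3]].
Step i=4: Q has 4 at row 2, column 1; remove 3 from row 2 of P and reverse-bump: 3 enters row 1 and ejects 1. So w(4) = 1. P is now [[3, 4, 7]].
Step i=3: Q has 3 at row 1, column 3; remove that cell from P, ejecting 7. So w(3) = 7. P is now [[3, 4]].
Step i=2: Q has 2 at row 1, column 2; remove that cell from P, ejecting 4. So w(2) = 4. P is now [[3]].
Step i=1: Q has 1 at row 1, column 1; remove that cell from P, ejecting 3. So w(1) = 3. P is now [].

So w = 3 4 7 1 2 6 5.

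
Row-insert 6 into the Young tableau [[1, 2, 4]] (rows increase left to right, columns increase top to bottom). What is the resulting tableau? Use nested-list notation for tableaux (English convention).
[[1, 2, 4, 6]]

6 is larger than every entry of row 1, so it is appended to row 1. The new tableau is [[1, 2, 4, 6]].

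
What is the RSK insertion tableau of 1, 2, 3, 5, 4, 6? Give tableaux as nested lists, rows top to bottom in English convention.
P = [[1, 2, 3, 4, 6], [5]]

Insert 1: appended to row 1. P = [[1]].
Insert 2: appended to row 1. P = [[1, 2]].
Insert 3: appended to row 1. P = [[1, 2, 3]].
Insert 5: appended to row 1. P = [[1, 2, 3, 5]].
Insert 4: 4 bumps 5 from row 1; 5 starts row 2. P = [[1, 2, 3, 4], [5]].
Insert 6: appended to row 1. P = [[1, 2, 3, 4, 6], [5]].

So P = [[1, 2, 3, 4, 6], [5]].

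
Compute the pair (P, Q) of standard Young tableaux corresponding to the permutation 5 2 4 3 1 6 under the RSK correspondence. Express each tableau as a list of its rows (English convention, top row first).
Insert each entry of the permutation into P by Schensted row insertion, recording in Q the position of each new cell.

Insert 5: appended to row 1. P = [[5]], Q = [[1]].
Insert 2: 2 bumps 5 from row 1; 5 starts row 2. P = [[2], [5]], Q = [[1], [2]].
Insert 4: appended to row 1. P = [[2, 4], [5]], Q = [[1, 3], [2]].
Insert 3: 3 bumps 4 from row 1; 4 bumps 5 from row 2; 5 starts row 3. P = [[2, 3], [4], [5]], Q = [[1, 3], [2], [4]].
Insert 1: 1 bumps 2 from row 1; 2 bumps 4 from row 2; 4 bumps 5 from row 3; 5 starts row 4. P = [[1, 3], [2], [4], [5]], Q = [[1, 3], [2], [4], [5]].
Insert 6: appended to row 1. P = [[1, 3, 6], [2], [4], [5]], Q = [[1, 3, 6], [2], [4], [5]].

So P = [[1, 3, 6], [2], [4], [5]], Q = [[1, 3, 6], [2], [4], [5]].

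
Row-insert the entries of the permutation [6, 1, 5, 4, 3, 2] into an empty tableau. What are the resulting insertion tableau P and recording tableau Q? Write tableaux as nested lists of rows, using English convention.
P = [[1, 2], [3], [4], [5], [6]], Q = [[1, 3], [2], [4], [5], [6]]

Insert each entry of the permutation into P by Schensted row insertion, recording in Q the position of each new cell.

Insert 6: appended to row 1. P = [[6]], Q = [[1]].
Insert 1: 1 bumps 6 from row 1; 6 starts row 2. P = [[1], [6]], Q = [[1], [2]].
Insert 5: appended to row 1. P = [[1, 5], [6]], Q = [[1, 3], [2]].
Insert 4: 4 bumps 5 from row 1; 5 bumps 6 from row 2; 6 starts row 3. P = [[1, 4], [5], [6]], Q = [[1, 3], [2], [4]].
Insert 3: 3 bumps 4 from row 1; 4 bumps 5 from row 2; 5 bumps 6 from row 3; 6 starts row 4. P = [[1, 3], [4], [5], [6]], Q = [[1, 3], [2], [4], [5]].
Insert 2: 2 bumps 3 from row 1; 3 bumps 4 from row 2; 4 bumps 5 from row 3; 5 bumps 6 from row 4; 6 starts row 5. P = [[1, 2], [3], [4], [5], [6]], Q = [[1, 3], [2], [4], [5], [6]].

So P = [[1, 2], [3], [4], [5], [6]], Q = [[1, 3], [2], [4], [5], [6]].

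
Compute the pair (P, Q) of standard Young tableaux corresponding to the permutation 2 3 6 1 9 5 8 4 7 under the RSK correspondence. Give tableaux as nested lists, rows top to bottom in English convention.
P = [[1, 3, 4, 7], [2, 5, 8], [6, 9]], Q = [[1, 2, 3, 5], [4, 6, 7], [8, 9]]

Insert each entry of the permutation into P by Schensted row insertion, recording in Q the position of each new cell.

Insert 2: appended to row 1. P = [[2]].
Insert 3: appended to row 1. P = [[2, 3]].
Insert 6: appended to row 1. P = [[2, 3, 6]].
Insert 1: 1 bumps 2 from row 1; 2 starts row 2. P = [[1, 3, 6], [2]].
Insert 9: appended to row 1. P = [[1, 3, 6, 9], [2]].
Insert 5: 5 bumps 6 from row 1; 6 appends to row 2. P = [[1, 3, 5, 9], [2, 6]].
Insert 8: 8 bumps 9 from row 1; 9 appends to row 2. P = [[1, 3, 5, 8], [2, 6, 9]].
Insert 4: 4 bumps 5 from row 1; 5 bumps 6 from row 2; 6 starts row 3. P = [[1, 3, 4, 8], [2, 5, 9], [6]].
Insert 7: 7 bumps 8 from row 1; 8 bumps 9 from row 2; 9 appends to row 3. P = [[1, 3, 4, 7], [2, 5, 8], [6, 9]].

So P = [[1, 3, 4, 7], [2, 5, 8], [6, 9]], Q = [[1, 2, 3, 5], [4, 6, 7], [8, 9]].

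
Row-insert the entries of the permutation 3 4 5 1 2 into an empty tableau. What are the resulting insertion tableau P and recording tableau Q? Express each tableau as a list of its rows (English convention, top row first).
Insert each entry of the permutation into P by Schensted row insertion, recording in Q the position of each new cell.

After inserting 3: P = [[3]].
After inserting 4: P = [[3, 4]].
After inserting 5: P = [[3, 4, 5]].
After inserting 1: P = [[1, 4, 5], [3]].
After inserting 2: P = [[1, 2, 5], [3, 4]].

So P = [[1, 2, 5], [3, 4]], Q = [[1, 2, 3], [4, 5]].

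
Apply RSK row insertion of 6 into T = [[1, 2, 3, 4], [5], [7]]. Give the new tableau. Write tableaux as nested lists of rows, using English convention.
6 is larger than every entry of row 1, so it is appended to row 1. The new tableau is [[1, 2, 3, 4, 6], [5], [7]].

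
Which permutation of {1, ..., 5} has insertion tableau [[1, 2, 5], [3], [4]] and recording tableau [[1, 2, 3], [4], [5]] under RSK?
Reverse the RSK construction: for i from n down to 1, find the cell of Q containing i, remove the entry at that cell from P, and reverse-bump it up through P; the value ejected from row 1 is w(i).

Step i=5: Q has 5 at row 3, column 1; remove 4 from row 3 of P and reverse-bump: 4 enters row 2 and ejects 3; 3 enters row 1 and ejects 2. So w(5) = 2. P is now [[1, 3, 5], [4]].
Step i=4: Q has 4 at row 2, column 1; remove 4 from row 2 of P and reverse-bump: 4 enters row 1 and ejects 3. So w(4) = 3. P is now [[1, 4, 5]].
Step i=3: Q has 3 at row 1, column 3; remove that cell from P, ejecting 5. So w(3) = 5. P is now [[1, 4]].
Step i=2: Q has 2 at row 1, column 2; remove that cell from P, ejecting 4. So w(2) = 4. P is now [[1]].
Step i=1: Q has 1 at row 1, column 1; remove that cell from P, ejecting 1. So w(1) = 1. P is now [].

So w = 1 4 5 3 2.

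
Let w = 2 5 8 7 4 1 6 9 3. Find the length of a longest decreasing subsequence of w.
4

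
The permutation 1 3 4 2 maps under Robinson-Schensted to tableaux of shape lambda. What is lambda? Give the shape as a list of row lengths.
[3, 1]

Row-insert each entry into an empty tableau.

After inserting 1: P = [[1]].
After inserting 3: P = [[1, 3]].
After inserting 4: P = [[1, 3, 4]].
After inserting 2: P = [[1, 2, 4], [3]].

The final insertion tableau P = [[1, 2, 4], [3]] has shape [3, 1].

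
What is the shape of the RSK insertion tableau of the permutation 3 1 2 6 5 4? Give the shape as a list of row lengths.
[3, 2, 1]

RSK row insertion gives P = [[1, 2, 4], [3, 5], [6]], which has shape [3, 2, 1].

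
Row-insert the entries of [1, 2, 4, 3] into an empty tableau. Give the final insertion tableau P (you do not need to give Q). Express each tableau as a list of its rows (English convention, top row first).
P = [[1, 2, 3], [4]]

Insert 1: appended to row 1. P = [[1]].
Insert 2: appended to row 1. P = [[1, 2]].
Insert 4: appended to row 1. P = [[1, 2, 4]].
Insert 3: 3 bumps 4 from row 1; 4 starts row 2. P = [[1, 2, 3], [4]].

So P = [[1, 2, 3], [4]].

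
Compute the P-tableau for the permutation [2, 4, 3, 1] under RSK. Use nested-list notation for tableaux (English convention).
Insert 2: appended to row 1. P = [[2]].
Insert 4: appended to row 1. P = [[2, 4]].
Insert 3: 3 bumps 4 from row 1; 4 starts row 2. P = [[2, 3], [4]].
Insert 1: 1 bumps 2 from row 1; 2 bumps 4 from row 2; 4 starts row 3. P = [[1, 3], [2], [4]].

So P = [[1, 3], [2], [4]].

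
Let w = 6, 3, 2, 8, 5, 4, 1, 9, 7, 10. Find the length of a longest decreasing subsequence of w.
4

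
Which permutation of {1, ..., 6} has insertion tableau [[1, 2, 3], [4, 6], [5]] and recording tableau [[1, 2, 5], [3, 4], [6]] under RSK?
5 6 1 2 4 3

Reverse the RSK construction: for i from n down to 1, find the cell of Q containing i, remove the entry at that cell from P, and reverse-bump it up through P; the value ejected from row 1 is w(i).

Step i=6: Q has 6 at row 3, column 1; remove 5 from row 3 of P and reverse-bump: 5 enters row 2 and ejects 4; 4 enters row 1 and ejects 3. So w(6) = 3. P is now [[1, 2, 4], [5, 6]].
Step i=5: Q has 5 at row 1, column 3; remove that cell from P, ejecting 4. So w(5) = 4. P is now [[1, 2], [5, 6]].
Step i=4: Q has 4 at row 2, column 2; remove 6 from row 2 of P and reverse-bump: 6 enters row 1 and ejects 2. So w(4) = 2. P is now [[1, 6], [5]].
Step i=3: Q has 3 at row 2, column 1; remove 5 from row 2 of P and reverse-bump: 5 enters row 1 and ejects 1. So w(3) = 1. P is now [[5, 6]].
Step i=2: Q has 2 at row 1, column 2; remove that cell from P, ejecting 6. So w(2) = 6. P is now [[5]].
Step i=1: Q has 1 at row 1, column 1; remove that cell from P, ejecting 5. So w(1) = 5. P is now [].

So w = 5 6 1 2 4 3.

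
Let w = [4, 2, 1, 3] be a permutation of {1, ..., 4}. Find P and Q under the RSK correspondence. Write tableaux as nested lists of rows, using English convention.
P = [[1, 3], [2], [4]], Q = [[1, 4], [2], [3]]

Insert each entry of the permutation into P by Schensted row insertion, recording in Q the position of each new cell.

Insert 4: appended to row 1. P = [[4]].
Insert 2: 2 bumps 4 from row 1; 4 starts row 2. P = [[2], [4]].
Insert 1: 1 bumps 2 from row 1; 2 bumps 4 from row 2; 4 starts row 3. P = [[1], [2], [4]].
Insert 3: appended to row 1. P = [[1, 3], [2], [4]].

So P = [[1, 3], [2], [4]], Q = [[1, 4], [2], [3]].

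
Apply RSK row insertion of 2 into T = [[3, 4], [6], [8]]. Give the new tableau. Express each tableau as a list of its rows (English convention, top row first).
[[2, 4], [3], [6], [8]]

In row 1, 2 replaces 3 (the leftmost entry greater than 2); 3 is bumped to row 2. In row 2, 3 replaces 6 (the leftmost entry greater than 3); 6 is bumped to row 3. In row 3, 6 replaces 8 (the leftmost entry greater than 6); 8 is bumped to row 4. 8 starts a new row 4. The new tableau is [[2, 4], [3], [6], [8]].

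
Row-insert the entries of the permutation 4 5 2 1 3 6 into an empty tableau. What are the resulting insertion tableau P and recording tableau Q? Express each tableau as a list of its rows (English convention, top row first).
P = [[1, 3, 6], [2, 5], [4]], Q = [[1, 2, 6], [3, 5], [4]]

Insert each entry of the permutation into P by Schensted row insertion, recording in Q the position of each new cell.

Insert 4: appended to row 1. P = [[4]], Q = [[1]].
Insert 5: appended to row 1. P = [[4, 5]], Q = [[1, 2]].
Insert 2: 2 bumps 4 from row 1; 4 starts row 2. P = [[2, 5], [4]], Q = [[1, 2], [3]].
Insert 1: 1 bumps 2 from row 1; 2 bumps 4 from row 2; 4 starts row 3. P = [[1, 5], [2], [4]], Q = [[1, 2], [3], [4]].
Insert 3: 3 bumps 5 from row 1; 5 appends to row 2. P = [[1, 3], [2, 5], [4]], Q = [[1, 2], [3, 5], [4]].
Insert 6: appended to row 1. P = [[1, 3, 6], [2, 5], [4]], Q = [[1, 2, 6], [3, 5], [4]].

So P = [[1, 3, 6], [2, 5], [4]], Q = [[1, 2, 6], [3, 5], [4]].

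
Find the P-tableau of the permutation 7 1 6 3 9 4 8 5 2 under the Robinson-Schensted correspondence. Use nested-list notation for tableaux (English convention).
Insert 7: appended to row 1. P = [[7]].
Insert 1: 1 bumps 7 from row 1; 7 starts row 2. P = [[1], [7]].
Insert 6: appended to row 1. P = [[1, 6], [7]].
Insert 3: 3 bumps 6 from row 1; 6 bumps 7 from row 2; 7 starts row 3. P = [[1, 3], [6], [7]].
Insert 9: appended to row 1. P = [[1, 3, 9], [6], [7]].
Insert 4: 4 bumps 9 from row 1; 9 appends to row 2. P = [[1, 3, 4], [6, 9], [7]].
Insert 8: appended to row 1. P = [[1, 3, 4, 8], [6, 9], [7]].
Insert 5: 5 bumps 8 from row 1; 8 bumps 9 from row 2; 9 appends to row 3. P = [[1, 3, 4, 5], [6, 8], [7, 9]].
Insert 2: 2 bumps 3 from row 1; 3 bumps 6 from row 2; 6 bumps 7 from row 3; 7 starts row 4. P = [[1, 2, 4, 5], [3, 8], [6, 9], [7]].

So P = [[1, 2, 4, 5], [3, 8], [6, 9], [7]].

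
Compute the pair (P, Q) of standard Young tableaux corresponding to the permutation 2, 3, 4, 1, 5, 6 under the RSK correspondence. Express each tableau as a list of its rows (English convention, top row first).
Insert each entry of the permutation into P by Schensted row insertion, recording in Q the position of each new cell.

Insert 2: appended to row 1. P = [[2]], Q = [[1]].
Insert 3: appended to row 1. P = [[2, 3]], Q = [[1, 2]].
Insert 4: appended to row 1. P = [[2, 3, 4]], Q = [[1, 2, 3]].
Insert 1: 1 bumps 2 from row 1; 2 starts row 2. P = [[1, 3, 4], [2]], Q = [[1, 2, 3], [4]].
Insert 5: appended to row 1. P = [[1, 3, 4, 5], [2]], Q = [[1, 2, 3, 5], [4]].
Insert 6: appended to row 1. P = [[1, 3, 4, 5, 6], [2]], Q = [[1, 2, 3, 5, 6], [4]].

So P = [[1, 3, 4, 5, 6], [2]], Q = [[1, 2, 3, 5, 6], [4]].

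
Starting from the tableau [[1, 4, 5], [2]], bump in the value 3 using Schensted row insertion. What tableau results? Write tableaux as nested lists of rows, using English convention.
In row 1, 3 replaces 4 (the leftmost entry greater than 3); 4 is bumped to row 2. 4 is appended to row 2. The new tableau is [[1, 3, 5], [2, 4]].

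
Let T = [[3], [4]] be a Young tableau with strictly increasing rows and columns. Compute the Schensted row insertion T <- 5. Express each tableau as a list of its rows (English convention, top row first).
5 is larger than every entry of row 1, so it is appended to row 1. The new tableau is [[3, 5], [4]].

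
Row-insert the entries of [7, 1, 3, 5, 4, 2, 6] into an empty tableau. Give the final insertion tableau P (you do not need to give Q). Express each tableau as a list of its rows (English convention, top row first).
P = [[1, 2, 4, 6], [3], [5], [7]]

Insert 7: appended to row 1. P = [[7]].
Insert 1: 1 bumps 7 from row 1; 7 starts row 2. P = [[1], [7]].
Insert 3: appended to row 1. P = [[1, 3], [7]].
Insert 5: appended to row 1. P = [[1, 3, 5], [7]].
Insert 4: 4 bumps 5 from row 1; 5 bumps 7 from row 2; 7 starts row 3. P = [[1, 3, 4], [5], [7]].
Insert 2: 2 bumps 3 from row 1; 3 bumps 5 from row 2; 5 bumps 7 from row 3; 7 starts row 4. P = [[1, 2, 4], [3], [5], [7]].
Insert 6: appended to row 1. P = [[1, 2, 4, 6], [3], [5], [7]].

So P = [[1, 2, 4, 6], [3], [5], [7]].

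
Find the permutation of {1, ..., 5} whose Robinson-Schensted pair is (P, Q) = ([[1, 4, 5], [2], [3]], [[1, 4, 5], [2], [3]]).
Reverse the RSK construction: for i from n down to 1, find the cell of Q containing i, remove the entry at that cell from P, and reverse-bump it up through P; the value ejected from row 1 is w(i).

Step i=5: Q has 5 at row 1, column 3; remove that cell from P, ejecting 5. So w(5) = 5. P is now [[1, 4], [2], [3]].
Step i=4: Q has 4 at row 1, column 2; remove that cell from P, ejecting 4. So w(4) = 4. P is now [[1], [2], [3]].
Step i=3: Q has 3 at row 3, column 1; remove 3 from row 3 of P and reverse-bump: 3 enters row 2 and ejects 2; 2 enters row 1 and ejects 1. So w(3) = 1. P is now [[2], [3]].
Step i=2: Q has 2 at row 2, column 1; remove 3 from row 2 of P and reverse-bump: 3 enters row 1 and ejects 2. So w(2) = 2. P is now [[3]].
Step i=1: Q has 1 at row 1, column 1; remove that cell from P, ejecting 3. So w(1) = 3. P is now [].

So w = 3 2 1 4 5.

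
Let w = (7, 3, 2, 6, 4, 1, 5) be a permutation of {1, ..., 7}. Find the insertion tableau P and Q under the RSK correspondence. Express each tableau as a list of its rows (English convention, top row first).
Insert each entry of the permutation into P by Schensted row insertion, recording in Q the position of each new cell.

Insert 7: appended to row 1. P = [[7]], Q = [[1]].
Insert 3: 3 bumps 7 from row 1; 7 starts row 2. P = [[3], [7]], Q = [[1], [2]].
Insert 2: 2 bumps 3 from row 1; 3 bumps 7 from row 2; 7 starts row 3. P = [[2], [3], [7]], Q = [[1], [2], [3]].
Insert 6: appended to row 1. P = [[2, 6], [3], [7]], Q = [[1, 4], [2], [3]].
Insert 4: 4 bumps 6 from row 1; 6 appends to row 2. P = [[2, 4], [3, 6], [7]], Q = [[1, 4], [2, 5], [3]].
Insert 1: 1 bumps 2 from row 1; 2 bumps 3 from row 2; 3 bumps 7 from row 3; 7 starts row 4. P = [[1, 4], [2, 6], [3], [7]], Q = [[1, 4], [2, 5], [3], [6]].
Insert 5: appended to row 1. P = [[1, 4, 5], [2, 6], [3], [7]], Q = [[1, 4, 7], [2, 5], [3], [6]].

So P = [[1, 4, 5], [2, 6], [3], [7]], Q = [[1, 4, 7], [2, 5], [3], [6]].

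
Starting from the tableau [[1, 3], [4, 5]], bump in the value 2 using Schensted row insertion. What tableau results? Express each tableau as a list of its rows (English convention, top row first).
In row 1, 2 replaces 3 (the leftmost entry greater than 2); 3 is bumped to row 2. In row 2, 3 replaces 4 (the leftmost entry greater than 3); 4 is bumped to row 3. 4 starts a new row 3. The new tableau is [[1, 2], [3, 5], [4]].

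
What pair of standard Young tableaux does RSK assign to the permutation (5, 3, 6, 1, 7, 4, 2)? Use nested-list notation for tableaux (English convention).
P = [[1, 2, 7], [3, 4], [5, 6]], Q = [[1, 3, 5], [2, 6], [4, 7]]

Insert each entry of the permutation into P by Schensted row insertion, recording in Q the position of each new cell.

Insert 5: appended to row 1. P = [[5]].
Insert 3: 3 bumps 5 from row 1; 5 starts row 2. P = [[3], [5]].
Insert 6: appended to row 1. P = [[3, 6], [5]].
Insert 1: 1 bumps 3 from row 1; 3 bumps 5 from row 2; 5 starts row 3. P = [[1, 6], [3], [5]].
Insert 7: appended to row 1. P = [[1, 6, 7], [3], [5]].
Insert 4: 4 bumps 6 from row 1; 6 appends to row 2. P = [[1, 4, 7], [3, 6], [5]].
Insert 2: 2 bumps 4 from row 1; 4 bumps 6 from row 2; 6 appends to row 3. P = [[1, 2, 7], [3, 4], [5, 6]].

So P = [[1, 2, 7], [3, 4], [5, 6]], Q = [[1, 3, 5], [2, 6], [4, 7]].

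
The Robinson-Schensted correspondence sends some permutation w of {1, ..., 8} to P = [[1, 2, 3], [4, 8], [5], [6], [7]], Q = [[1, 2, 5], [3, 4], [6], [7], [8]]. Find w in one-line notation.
Reverse RSK: for i = n, n-1, ..., 1, locate i in Q, remove the corresponding corner cell from P, and reverse-bump its entry up through P; the value ejected from row 1 is w(i).

So w = 7 8 1 2 6 5 4 3.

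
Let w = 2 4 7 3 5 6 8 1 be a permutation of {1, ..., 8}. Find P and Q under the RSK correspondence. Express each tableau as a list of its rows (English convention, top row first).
P = [[1, 3, 5, 6, 8], [2, 7], [4]], Q = [[1, 2, 3, 6, 7], [4, 5], [8]]

Insert each entry of the permutation into P by Schensted row insertion, recording in Q the position of each new cell.

Insert 2: appended to row 1. P = [[2]], Q = [[1]].
Insert 4: appended to row 1. P = [[2, 4]], Q = [[1, 2]].
Insert 7: appended to row 1. P = [[2, 4, 7]], Q = [[1, 2, 3]].
Insert 3: 3 bumps 4 from row 1; 4 starts row 2. P = [[2, 3, 7], [4]], Q = [[1, 2, 3], [4]].
Insert 5: 5 bumps 7 from row 1; 7 appends to row 2. P = [[2, 3, 5], [4, 7]], Q = [[1, 2, 3], [4, 5]].
Insert 6: appended to row 1. P = [[2, 3, 5, 6], [4, 7]], Q = [[1, 2, 3, 6], [4, 5]].
Insert 8: appended to row 1. P = [[2, 3, 5, 6, 8], [4, 7]], Q = [[1, 2, 3, 6, 7], [4, 5]].
Insert 1: 1 bumps 2 from row 1; 2 bumps 4 from row 2; 4 starts row 3. P = [[1, 3, 5, 6, 8], [2, 7], [4]], Q = [[1, 2, 3, 6, 7], [4, 5], [8]].

So P = [[1, 3, 5, 6, 8], [2, 7], [4]], Q = [[1, 2, 3, 6, 7], [4, 5], [8]].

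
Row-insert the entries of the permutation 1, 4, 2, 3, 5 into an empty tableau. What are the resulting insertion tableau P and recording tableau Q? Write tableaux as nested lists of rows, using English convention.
Insert each entry of the permutation into P by Schensted row insertion, recording in Q the position of each new cell.

Insert 1: appended to row 1. P = [[1]].
Insert 4: appended to row 1. P = [[1, 4]].
Insert 2: 2 bumps 4 from row 1; 4 starts row 2. P = [[1, 2], [4]].
Insert 3: appended to row 1. P = [[1, 2, 3], [4]].
Insert 5: appended to row 1. P = [[1, 2, 3, 5], [4]].

So P = [[1, 2, 3, 5], [4]], Q = [[1, 2, 4, 5], [3]].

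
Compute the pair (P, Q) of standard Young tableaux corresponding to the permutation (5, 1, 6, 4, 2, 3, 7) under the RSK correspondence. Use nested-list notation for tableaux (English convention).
Insert each entry of the permutation into P by Schensted row insertion, recording in Q the position of each new cell.

Insert 5: appended to row 1. P = [[5]].
Insert 1: 1 bumps 5 from row 1; 5 starts row 2. P = [[1], [5]].
Insert 6: appended to row 1. P = [[1, 6], [5]].
Insert 4: 4 bumps 6 from row 1; 6 appends to row 2. P = [[1, 4], [5, 6]].
Insert 2: 2 bumps 4 from row 1; 4 bumps 5 from row 2; 5 starts row 3. P = [[1, 2], [4, 6], [5]].
Insert 3: appended to row 1. P = [[1, 2, 3], [4, 6], [5]].
Insert 7: appended to row 1. P = [[1, 2, 3, 7], [4, 6], [5]].

So P = [[1, 2, 3, 7], [4, 6], [5]], Q = [[1, 3, 6, 7], [2, 4], [5]].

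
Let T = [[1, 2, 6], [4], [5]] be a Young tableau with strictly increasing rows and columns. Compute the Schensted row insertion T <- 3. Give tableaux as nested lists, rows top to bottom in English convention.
In row 1, 3 replaces 6 (the leftmost entry greater than 3); 6 is bumped to row 2. 6 is appended to row 2. The new tableau is [[1, 2, 3], [4, 6], [5]].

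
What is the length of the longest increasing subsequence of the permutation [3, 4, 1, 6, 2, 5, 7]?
4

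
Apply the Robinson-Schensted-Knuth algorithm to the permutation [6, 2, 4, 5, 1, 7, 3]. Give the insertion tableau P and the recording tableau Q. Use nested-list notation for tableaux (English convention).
Insert each entry of the permutation into P by Schensted row insertion, recording in Q the position of each new cell.

Insert 6: appended to row 1. P = [[6]].
Insert 2: 2 bumps 6 from row 1; 6 starts row 2. P = [[2], [6]].
Insert 4: appended to row 1. P = [[2, 4], [6]].
Insert 5: appended to row 1. P = [[2, 4, 5], [6]].
Insert 1: 1 bumps 2 from row 1; 2 bumps 6 from row 2; 6 starts row 3. P = [[1, 4, 5], [2], [6]].
Insert 7: appended to row 1. P = [[1, 4, 5, 7], [2], [6]].
Insert 3: 3 bumps 4 from row 1; 4 appends to row 2. P = [[1, 3, 5, 7], [2, 4], [6]].

So P = [[1, 3, 5, 7], [2, 4], [6]], Q = [[1, 3, 4, 6], [2, 7], [5]].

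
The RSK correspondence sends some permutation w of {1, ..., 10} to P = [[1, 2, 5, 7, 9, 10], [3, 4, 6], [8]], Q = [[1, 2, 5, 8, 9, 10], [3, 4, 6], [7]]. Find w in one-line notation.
Reverse the RSK construction: for i from n down to 1, find the cell of Q containing i, remove the entry at that cell from P, and reverse-bump it up through P; the value ejected from row 1 is w(i).

Step i=10: Q has 10 at row 1, column 6; remove that cell from P, ejecting 10. So w(10) = 10. P is now [[1, 2, 5, 7, 9], [3, 4, 6], [8]].
Step i=9: Q has 9 at row 1, column 5; remove that cell from P, ejecting 9. So w(9) = 9. P is now [[1, 2, 5, 7], [3, 4, 6], [8]].
Step i=8: Q has 8 at row 1, column 4; remove that cell from P, ejecting 7. So w(8) = 7. P is now [[1, 2, 5], [3, 4, 6], [8]].
Step i=7: Q has 7 at row 3, column 1; remove 8 from row 3 of P and reverse-bump: 8 enters row 2 and ejects 6; 6 enters row 1 and ejects 5. So w(7) = 5. P is now [[1, 2, 6], [3, 4, 8]].
Step i=6: Q has 6 at row 2, column 3; remove 8 from row 2 of P and reverse-bump: 8 enters row 1 and ejects 6. So w(6) = 6. P is now [[1, 2, 8], [3, 4]].
Step i=5: Q has 5 at row 1, column 3; remove that cell from P, ejecting 8. So w(5) = 8. P is now [[1, 2], [3, 4]].
Step i=4: Q has 4 at row 2, column 2; remove 4 from row 2 of P and reverse-bump: 4 enters row 1 and ejects 2. So w(4) = 2. P is now [[1, 4], [3]].
Step i=3: Q has 3 at row 2, column 1; remove 3 from row 2 of P and reverse-bump: 3 enters row 1 and ejects 1. So w(3) = 1. P is now [[3, 4]].
Step i=2: Q has 2 at row 1, column 2; remove that cell from P, ejecting 4. So w(2) = 4. P is now [[3]].
Step i=1: Q has 1 at row 1, column 1; remove that cell from P, ejecting 3. So w(1) = 3. P is now [].

So w = 3 4 1 2 8 6 5 7 9 10.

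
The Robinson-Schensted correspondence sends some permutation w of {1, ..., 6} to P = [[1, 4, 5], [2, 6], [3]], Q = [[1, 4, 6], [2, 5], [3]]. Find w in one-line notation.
Reverse RSK: for i = n, n-1, ..., 1, locate i in Q, remove the corresponding corner cell from P, and reverse-bump its entry up through P; the value ejected from row 1 is w(i).

So w = 3 2 1 6 4 5.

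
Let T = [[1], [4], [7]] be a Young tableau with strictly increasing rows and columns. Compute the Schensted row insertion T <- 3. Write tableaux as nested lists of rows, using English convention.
[[1, 3], [4], [7]]

3 is larger than every entry of row 1, so it is appended to row 1. The new tableau is [[1, 3], [4], [7]].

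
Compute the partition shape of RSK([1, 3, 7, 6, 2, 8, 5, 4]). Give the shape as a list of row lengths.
Row-insert each entry into an empty tableau.

After inserting 1: P = [[1]].
After inserting 3: P = [[1, 3]].
After inserting 7: P = [[1, 3, 7]].
After inserting 6: P = [[1, 3, 6], [7]].
After inserting 2: P = [[1, 2, 6], [3], [7]].
After inserting 8: P = [[1, 2, 6, 8], [3], [7]].
After inserting 5: P = [[1, 2, 5, 8], [3, 6], [7]].
After inserting 4: P = [[1, 2, 4, 8], [3, 5], [6], [7]].

The final insertion tableau P = [[1, 2, 4, 8], [3, 5], [6], [7]] has shape [4, 2, 1, 1].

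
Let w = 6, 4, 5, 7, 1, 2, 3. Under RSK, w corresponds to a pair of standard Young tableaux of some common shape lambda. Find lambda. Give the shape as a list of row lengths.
Row-insert each entry into an empty tableau.

After inserting 6: P = [[6]].
After inserting 4: P = [[4], [6]].
After inserting 5: P = [[4, 5], [6]].
After inserting 7: P = [[4, 5, 7], [6]].
After inserting 1: P = [[1, 5, 7], [4], [6]].
After inserting 2: P = [[1, 2, 7], [4, 5], [6]].
After inserting 3: P = [[1, 2, 3], [4, 5, 7], [6]].

The final insertion tableau P = [[1, 2, 3], [4, 5, 7], [6]] has shape [3, 3, 1].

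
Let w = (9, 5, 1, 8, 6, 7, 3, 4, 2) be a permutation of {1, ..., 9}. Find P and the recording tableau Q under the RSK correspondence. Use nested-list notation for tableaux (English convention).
P = [[1, 2, 4], [3, 6, 7], [5], [8], [9]], Q = [[1, 4, 6], [2, 5, 8], [3], [7], [9]]

Insert each entry of the permutation into P by Schensted row insertion, recording in Q the position of each new cell.

Insert 9: appended to row 1. P = [[9]].
Insert 5: 5 bumps 9 from row 1; 9 starts row 2. P = [[5], [9]].
Insert 1: 1 bumps 5 from row 1; 5 bumps 9 from row 2; 9 starts row 3. P = [[1], [5], [9]].
Insert 8: appended to row 1. P = [[1, 8], [5], [9]].
Insert 6: 6 bumps 8 from row 1; 8 appends to row 2. P = [[1, 6], [5, 8], [9]].
Insert 7: appended to row 1. P = [[1, 6, 7], [5, 8], [9]].
Insert 3: 3 bumps 6 from row 1; 6 bumps 8 from row 2; 8 bumps 9 from row 3; 9 starts row 4. P = [[1, 3, 7], [5, 6], [8], [9]].
Insert 4: 4 bumps 7 from row 1; 7 appends to row 2. P = [[1, 3, 4], [5, 6, 7], [8], [9]].
Insert 2: 2 bumps 3 from row 1; 3 bumps 5 from row 2; 5 bumps 8 from row 3; 8 bumps 9 from row 4; 9 starts row 5. P = [[1, 2, 4], [3, 6, 7], [5], [8], [9]].

So P = [[1, 2, 4], [3, 6, 7], [5], [8], [9]], Q = [[1, 4, 6], [2, 5, 8], [3], [7], [9]].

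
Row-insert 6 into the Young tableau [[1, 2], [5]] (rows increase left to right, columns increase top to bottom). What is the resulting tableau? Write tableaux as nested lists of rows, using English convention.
6 is larger than every entry of row 1, so it is appended to row 1. The new tableau is [[1, 2, 6], [5]].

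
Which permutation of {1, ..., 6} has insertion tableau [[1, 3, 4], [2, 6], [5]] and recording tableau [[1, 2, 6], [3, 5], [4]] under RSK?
5 6 2 1 3 4

Reverse the RSK construction: for i from n down to 1, find the cell of Q containing i, remove the entry at that cell from P, and reverse-bump it up through P; the value ejected from row 1 is w(i).

Step i=6: Q has 6 at row 1, column 3; remove that cell from P, ejecting 4. So w(6) = 4. P is now [[1, 3], [2, 6], [5]].
Step i=5: Q has 5 at row 2, column 2; remove 6 from row 2 of P and reverse-bump: 6 enters row 1 and ejects 3. So w(5) = 3. P is now [[1, 6], [2], [5]].
Step i=4: Q has 4 at row 3, column 1; remove 5 from row 3 of P and reverse-bump: 5 enters row 2 and ejects 2; 2 enters row 1 and ejects 1. So w(4) = 1. P is now [[2, 6], [5]].
Step i=3: Q has 3 at row 2, column 1; remove 5 from row 2 of P and reverse-bump: 5 enters row 1 and ejects 2. So w(3) = 2. P is now [[5, 6]].
Step i=2: Q has 2 at row 1, column 2; remove that cell from P, ejecting 6. So w(2) = 6. P is now [[5]].
Step i=1: Q has 1 at row 1, column 1; remove that cell from P, ejecting 5. So w(1) = 5. P is now [].

So w = 5 6 2 1 3 4.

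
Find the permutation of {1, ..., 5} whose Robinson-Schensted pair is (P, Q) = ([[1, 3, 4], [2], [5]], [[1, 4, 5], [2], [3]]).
Reverse the RSK construction: for i from n down to 1, find the cell of Q containing i, remove the entry at that cell from P, and reverse-bump it up through P; the value ejected from row 1 is w(i).

Step i=5: Q has 5 at row 1, column 3; remove that cell from P, ejecting 4. So w(5) = 4. P is now [[1, 3], [2], [5]].
Step i=4: Q has 4 at row 1, column 2; remove that cell from P, ejecting 3. So w(4) = 3. P is now [[1], [2], [5]].
Step i=3: Q has 3 at row 3, column 1; remove 5 from row 3 of P and reverse-bump: 5 enters row 2 and ejects 2; 2 enters row 1 and ejects 1. So w(3) = 1. P is now [[2], [5]].
Step i=2: Q has 2 at row 2, column 1; remove 5 from row 2 of P and reverse-bump: 5 enters row 1 and ejects 2. So w(2) = 2. P is now [[5]].
Step i=1: Q has 1 at row 1, column 1; remove that cell from P, ejecting 5. So w(1) = 5. P is now [].

So w = 5 2 1 3 4.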